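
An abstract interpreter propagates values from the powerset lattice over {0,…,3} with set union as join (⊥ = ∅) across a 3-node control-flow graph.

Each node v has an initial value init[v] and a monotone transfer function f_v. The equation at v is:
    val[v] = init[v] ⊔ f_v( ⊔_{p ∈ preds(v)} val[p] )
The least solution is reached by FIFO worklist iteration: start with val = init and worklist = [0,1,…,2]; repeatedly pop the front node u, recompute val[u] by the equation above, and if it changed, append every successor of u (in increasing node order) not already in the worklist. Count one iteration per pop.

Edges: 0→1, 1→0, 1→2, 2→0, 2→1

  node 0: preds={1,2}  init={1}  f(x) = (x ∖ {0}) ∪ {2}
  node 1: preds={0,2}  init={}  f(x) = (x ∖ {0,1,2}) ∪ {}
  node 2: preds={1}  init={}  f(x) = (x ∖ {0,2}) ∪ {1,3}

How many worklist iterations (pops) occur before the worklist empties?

7

Trace (7 dequeues):
  [1] u=0 | in {} | out {1,2} | prev {1} | push {}
  [2] u=1 | in {1,2} | out {} | ==
  [3] u=2 | in {} | out {1,3} | prev {} | push {0,1}
  [4] u=0 | in {1,3} | out {1,2,3} | prev {1,2} | push {}
  [5] u=1 | in {1,2,3} | out {3} | prev {} | push {0,2}
  [6] u=0 | in {1,3} | out {1,2,3} | ==
  [7] u=2 | in {3} | out {1,3} | ==

Converged values:
  [0] {1,2,3}
  [1] {3}
  [2] {1,3}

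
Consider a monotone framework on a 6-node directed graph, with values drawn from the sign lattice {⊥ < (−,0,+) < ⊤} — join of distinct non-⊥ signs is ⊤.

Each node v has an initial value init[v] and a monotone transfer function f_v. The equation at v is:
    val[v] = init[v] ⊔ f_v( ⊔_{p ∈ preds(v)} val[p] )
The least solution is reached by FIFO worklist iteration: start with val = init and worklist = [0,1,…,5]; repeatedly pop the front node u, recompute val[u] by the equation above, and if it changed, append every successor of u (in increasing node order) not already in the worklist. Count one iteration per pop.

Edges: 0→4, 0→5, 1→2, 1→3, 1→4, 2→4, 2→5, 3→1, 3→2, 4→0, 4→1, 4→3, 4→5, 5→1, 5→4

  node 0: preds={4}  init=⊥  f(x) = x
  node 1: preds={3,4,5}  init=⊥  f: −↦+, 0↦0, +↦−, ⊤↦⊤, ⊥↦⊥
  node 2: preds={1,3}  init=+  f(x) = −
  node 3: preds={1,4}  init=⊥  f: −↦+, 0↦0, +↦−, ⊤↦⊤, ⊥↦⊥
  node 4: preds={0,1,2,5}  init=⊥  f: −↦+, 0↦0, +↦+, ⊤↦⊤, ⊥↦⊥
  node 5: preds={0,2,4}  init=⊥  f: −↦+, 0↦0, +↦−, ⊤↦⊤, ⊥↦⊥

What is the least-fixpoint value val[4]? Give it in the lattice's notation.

⊤

Iteration log — 13 steps:
  step 1. node 0  ⊔preds=⊥  new=⊥  stable
  step 2. node 1  ⊔preds=⊥  new=⊥  stable
  step 3. node 2  ⊔preds=⊥  new=⊤  old=+  +wl: 
  step 4. node 3  ⊔preds=⊥  new=⊥  stable
  step 5. node 4  ⊔preds=⊤  new=⊤  old=⊥  +wl: 0,1,3
  step 6. node 5  ⊔preds=⊤  new=⊤  old=⊥  +wl: 4
  step 7. node 0  ⊔preds=⊤  new=⊤  old=⊥  +wl: 5
  step 8. node 1  ⊔preds=⊤  new=⊤  old=⊥  +wl: 2
  step 9. node 3  ⊔preds=⊤  new=⊤  old=⊥  +wl: 1
  step 10. node 4  ⊔preds=⊤  new=⊤  stable
  step 11. node 5  ⊔preds=⊤  new=⊤  stable
  step 12. node 2  ⊔preds=⊤  new=⊤  stable
  step 13. node 1  ⊔preds=⊤  new=⊤  stable

Least fixpoint reached:
  node 0: ⊤
  node 1: ⊤
  node 2: ⊤
  node 3: ⊤
  node 4: ⊤
  node 5: ⊤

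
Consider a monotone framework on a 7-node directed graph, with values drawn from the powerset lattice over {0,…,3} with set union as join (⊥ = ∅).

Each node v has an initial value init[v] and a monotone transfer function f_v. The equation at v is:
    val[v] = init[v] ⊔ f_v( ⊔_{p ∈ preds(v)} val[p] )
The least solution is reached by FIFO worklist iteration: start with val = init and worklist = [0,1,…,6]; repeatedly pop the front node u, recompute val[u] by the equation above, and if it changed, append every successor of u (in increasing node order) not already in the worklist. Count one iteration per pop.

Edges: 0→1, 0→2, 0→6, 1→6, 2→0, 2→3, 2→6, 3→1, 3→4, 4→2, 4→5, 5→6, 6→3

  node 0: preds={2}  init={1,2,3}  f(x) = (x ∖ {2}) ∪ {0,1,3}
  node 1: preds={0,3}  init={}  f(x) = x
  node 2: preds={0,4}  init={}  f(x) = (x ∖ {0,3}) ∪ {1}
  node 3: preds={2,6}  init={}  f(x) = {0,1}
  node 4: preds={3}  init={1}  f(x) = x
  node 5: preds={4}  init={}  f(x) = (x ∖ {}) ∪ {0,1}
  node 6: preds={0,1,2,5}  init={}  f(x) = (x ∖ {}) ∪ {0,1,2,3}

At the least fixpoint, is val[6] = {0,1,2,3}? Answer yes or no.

Iteration log — 11 steps:
  step 1. node 0  ⊔preds={}  new={0,1,2,3}  old={1,2,3}  +wl: 
  step 2. node 1  ⊔preds={0,1,2,3}  new={0,1,2,3}  old={}  +wl: 
  step 3. node 2  ⊔preds={0,1,2,3}  new={1,2}  old={}  +wl: 0
  step 4. node 3  ⊔preds={1,2}  new={0,1}  old={}  +wl: 1
  step 5. node 4  ⊔preds={0,1}  new={0,1}  old={1}  +wl: 2
  step 6. node 5  ⊔preds={0,1}  new={0,1}  old={}  +wl: 
  step 7. node 6  ⊔preds={0,1,2,3}  new={0,1,2,3}  old={}  +wl: 3
  step 8. node 0  ⊔preds={1,2}  new={0,1,2,3}  stable
  step 9. node 1  ⊔preds={0,1,2,3}  new={0,1,2,3}  stable
  step 10. node 2  ⊔preds={0,1,2,3}  new={1,2}  stable
  step 11. node 3  ⊔preds={0,1,2,3}  new={0,1}  stable

Least fixpoint reached:
  node 0: {0,1,2,3}
  node 1: {0,1,2,3}
  node 2: {1,2}
  node 3: {0,1}
  node 4: {0,1}
  node 5: {0,1}
  node 6: {0,1,2,3}

yes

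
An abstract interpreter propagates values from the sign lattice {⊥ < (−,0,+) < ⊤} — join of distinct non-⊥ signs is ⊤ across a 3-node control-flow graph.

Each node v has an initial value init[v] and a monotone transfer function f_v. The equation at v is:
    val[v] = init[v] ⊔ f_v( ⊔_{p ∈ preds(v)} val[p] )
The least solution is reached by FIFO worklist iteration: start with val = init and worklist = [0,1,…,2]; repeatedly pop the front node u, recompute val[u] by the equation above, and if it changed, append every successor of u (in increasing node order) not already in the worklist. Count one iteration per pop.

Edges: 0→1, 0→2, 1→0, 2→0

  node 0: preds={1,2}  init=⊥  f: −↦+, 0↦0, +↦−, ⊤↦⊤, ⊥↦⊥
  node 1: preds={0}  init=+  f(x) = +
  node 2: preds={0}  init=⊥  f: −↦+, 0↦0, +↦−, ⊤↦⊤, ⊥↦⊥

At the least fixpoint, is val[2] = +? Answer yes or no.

Iteration log — 4 steps:
  step 1. node 0  ⊔preds=+  new=−  old=⊥  +wl: 
  step 2. node 1  ⊔preds=−  new=+  stable
  step 3. node 2  ⊔preds=−  new=+  old=⊥  +wl: 0
  step 4. node 0  ⊔preds=+  new=−  stable

Least fixpoint reached:
  node 0: −
  node 1: +
  node 2: +

yes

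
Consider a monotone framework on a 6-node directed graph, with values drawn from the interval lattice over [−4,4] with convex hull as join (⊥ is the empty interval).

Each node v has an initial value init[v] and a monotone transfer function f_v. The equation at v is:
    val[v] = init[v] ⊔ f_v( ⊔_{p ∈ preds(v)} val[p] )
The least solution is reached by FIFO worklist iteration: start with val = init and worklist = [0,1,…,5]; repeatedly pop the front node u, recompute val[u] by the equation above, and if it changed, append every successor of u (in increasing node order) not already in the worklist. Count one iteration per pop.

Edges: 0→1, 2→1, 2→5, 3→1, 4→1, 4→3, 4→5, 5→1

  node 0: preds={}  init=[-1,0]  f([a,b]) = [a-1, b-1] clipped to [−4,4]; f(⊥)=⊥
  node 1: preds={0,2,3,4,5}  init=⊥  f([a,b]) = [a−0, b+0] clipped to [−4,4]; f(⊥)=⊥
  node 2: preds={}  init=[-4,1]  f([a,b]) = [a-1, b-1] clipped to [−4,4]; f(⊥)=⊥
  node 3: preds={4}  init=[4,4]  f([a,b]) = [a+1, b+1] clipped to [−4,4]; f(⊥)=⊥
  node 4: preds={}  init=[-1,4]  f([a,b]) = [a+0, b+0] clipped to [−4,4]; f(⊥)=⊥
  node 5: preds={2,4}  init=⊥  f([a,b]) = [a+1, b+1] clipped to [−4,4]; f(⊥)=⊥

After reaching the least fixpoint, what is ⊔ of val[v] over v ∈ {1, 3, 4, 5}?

Worklist (7 pops):
  #1 pop 0: in=⊥ → [-1,0] (no change)
  #2 pop 1: in=[-4,4] → [-4,4] (was ⊥); enqueue []
  #3 pop 2: in=⊥ → [-4,1] (no change)
  #4 pop 3: in=[-1,4] → [0,4] (was [4,4]); enqueue [1]
  #5 pop 4: in=⊥ → [-1,4] (no change)
  #6 pop 5: in=[-4,4] → [-3,4] (was ⊥); enqueue []
  #7 pop 1: in=[-4,4] → [-4,4] (no change)

Fixpoint:
  val[0] = [-1,0]
  val[1] = [-4,4]
  val[2] = [-4,1]
  val[3] = [0,4]
  val[4] = [-1,4]
  val[5] = [-3,4]

[-4,4]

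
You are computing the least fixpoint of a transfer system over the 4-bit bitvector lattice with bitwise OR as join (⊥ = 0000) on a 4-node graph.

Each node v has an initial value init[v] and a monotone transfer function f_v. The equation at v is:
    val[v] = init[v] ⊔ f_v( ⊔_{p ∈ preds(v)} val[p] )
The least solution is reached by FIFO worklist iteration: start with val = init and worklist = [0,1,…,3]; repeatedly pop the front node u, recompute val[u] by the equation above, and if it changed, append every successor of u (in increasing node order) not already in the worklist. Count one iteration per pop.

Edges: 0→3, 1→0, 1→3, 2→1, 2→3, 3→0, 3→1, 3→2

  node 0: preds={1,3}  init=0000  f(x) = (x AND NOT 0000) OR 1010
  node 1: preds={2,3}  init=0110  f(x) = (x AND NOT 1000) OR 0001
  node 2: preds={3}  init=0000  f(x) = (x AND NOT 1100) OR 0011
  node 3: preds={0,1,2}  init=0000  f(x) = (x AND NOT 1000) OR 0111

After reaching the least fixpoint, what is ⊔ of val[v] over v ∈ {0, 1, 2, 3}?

Iteration log — 8 steps:
  step 1. node 0  ⊔preds=0110  new=1110  old=0000  +wl: 
  step 2. node 1  ⊔preds=0000  new=0111  old=0110  +wl: 0
  step 3. node 2  ⊔preds=0000  new=0011  old=0000  +wl: 1
  step 4. node 3  ⊔preds=1111  new=0111  old=0000  +wl: 2
  step 5. node 0  ⊔preds=0111  new=1111  old=1110  +wl: 3
  step 6. node 1  ⊔preds=0111  new=0111  stable
  step 7. node 2  ⊔preds=0111  new=0011  stable
  step 8. node 3  ⊔preds=1111  new=0111  stable

Least fixpoint reached:
  node 0: 1111
  node 1: 0111
  node 2: 0011
  node 3: 0111

1111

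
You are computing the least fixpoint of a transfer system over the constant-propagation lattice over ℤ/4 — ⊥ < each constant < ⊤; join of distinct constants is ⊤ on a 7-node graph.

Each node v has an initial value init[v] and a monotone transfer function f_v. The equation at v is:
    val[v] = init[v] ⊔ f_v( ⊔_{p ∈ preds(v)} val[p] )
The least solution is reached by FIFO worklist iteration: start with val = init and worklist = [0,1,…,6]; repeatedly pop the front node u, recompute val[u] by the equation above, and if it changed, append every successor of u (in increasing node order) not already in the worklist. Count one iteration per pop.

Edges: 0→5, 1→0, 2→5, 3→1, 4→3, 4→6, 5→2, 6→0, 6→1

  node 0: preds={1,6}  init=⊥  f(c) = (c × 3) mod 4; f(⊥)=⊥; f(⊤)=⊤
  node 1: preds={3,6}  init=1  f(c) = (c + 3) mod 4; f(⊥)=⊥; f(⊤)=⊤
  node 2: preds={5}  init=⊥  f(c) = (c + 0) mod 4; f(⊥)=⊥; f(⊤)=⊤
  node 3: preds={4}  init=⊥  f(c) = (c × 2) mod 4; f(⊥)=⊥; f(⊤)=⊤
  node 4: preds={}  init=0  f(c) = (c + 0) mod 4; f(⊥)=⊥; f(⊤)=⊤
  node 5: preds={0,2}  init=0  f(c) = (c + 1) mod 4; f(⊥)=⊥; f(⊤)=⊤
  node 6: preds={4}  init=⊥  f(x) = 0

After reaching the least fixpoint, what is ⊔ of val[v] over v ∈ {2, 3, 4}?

⊤

Trace (11 dequeues):
  [1] u=0 | in 1 | out 3 | prev ⊥ | push {}
  [2] u=1 | in ⊥ | out 1 | ==
  [3] u=2 | in 0 | out 0 | prev ⊥ | push {}
  [4] u=3 | in 0 | out 0 | prev ⊥ | push {1}
  [5] u=4 | in ⊥ | out 0 | ==
  [6] u=5 | in ⊤ | out ⊤ | prev 0 | push {2}
  [7] u=6 | in 0 | out 0 | prev ⊥ | push {0}
  [8] u=1 | in 0 | out ⊤ | prev 1 | push {}
  [9] u=2 | in ⊤ | out ⊤ | prev 0 | push {5}
  [10] u=0 | in ⊤ | out ⊤ | prev 3 | push {}
  [11] u=5 | in ⊤ | out ⊤ | ==

Converged values:
  [0] ⊤
  [1] ⊤
  [2] ⊤
  [3] 0
  [4] 0
  [5] ⊤
  [6] 0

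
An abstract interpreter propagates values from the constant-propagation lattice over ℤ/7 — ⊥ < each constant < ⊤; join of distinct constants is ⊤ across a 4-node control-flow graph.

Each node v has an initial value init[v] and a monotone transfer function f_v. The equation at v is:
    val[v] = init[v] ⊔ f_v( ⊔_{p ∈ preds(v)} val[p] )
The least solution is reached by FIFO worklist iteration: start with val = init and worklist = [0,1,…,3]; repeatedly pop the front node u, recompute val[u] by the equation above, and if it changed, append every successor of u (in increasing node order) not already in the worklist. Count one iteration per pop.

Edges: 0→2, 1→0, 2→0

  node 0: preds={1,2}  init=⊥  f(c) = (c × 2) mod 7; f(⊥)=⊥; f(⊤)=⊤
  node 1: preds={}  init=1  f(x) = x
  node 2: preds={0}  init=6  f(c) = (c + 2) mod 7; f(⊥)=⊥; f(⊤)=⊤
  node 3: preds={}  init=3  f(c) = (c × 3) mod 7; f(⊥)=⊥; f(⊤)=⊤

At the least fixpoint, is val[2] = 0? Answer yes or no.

Worklist (5 pops):
  #1 pop 0: in=⊤ → ⊤ (was ⊥); enqueue []
  #2 pop 1: in=⊥ → 1 (no change)
  #3 pop 2: in=⊤ → ⊤ (was 6); enqueue [0]
  #4 pop 3: in=⊥ → 3 (no change)
  #5 pop 0: in=⊤ → ⊤ (no change)

Fixpoint:
  val[0] = ⊤
  val[1] = 1
  val[2] = ⊤
  val[3] = 3

no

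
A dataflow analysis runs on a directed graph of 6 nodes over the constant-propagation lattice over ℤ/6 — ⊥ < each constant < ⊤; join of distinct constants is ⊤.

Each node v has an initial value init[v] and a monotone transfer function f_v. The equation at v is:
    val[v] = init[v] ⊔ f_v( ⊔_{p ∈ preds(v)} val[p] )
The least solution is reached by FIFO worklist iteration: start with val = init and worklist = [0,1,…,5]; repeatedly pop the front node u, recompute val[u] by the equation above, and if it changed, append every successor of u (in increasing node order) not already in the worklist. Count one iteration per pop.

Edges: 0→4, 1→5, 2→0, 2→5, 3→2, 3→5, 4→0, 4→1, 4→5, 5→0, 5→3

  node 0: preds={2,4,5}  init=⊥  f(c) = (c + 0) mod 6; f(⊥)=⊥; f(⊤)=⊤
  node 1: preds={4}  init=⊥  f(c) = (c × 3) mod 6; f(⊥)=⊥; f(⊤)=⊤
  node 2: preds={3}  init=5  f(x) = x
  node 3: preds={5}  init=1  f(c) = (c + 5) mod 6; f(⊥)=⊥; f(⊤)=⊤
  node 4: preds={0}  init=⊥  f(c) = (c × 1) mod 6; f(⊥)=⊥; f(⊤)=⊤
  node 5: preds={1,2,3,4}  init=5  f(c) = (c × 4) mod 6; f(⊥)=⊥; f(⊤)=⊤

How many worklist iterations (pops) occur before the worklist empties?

Trace (15 dequeues):
  [1] u=0 | in 5 | out 5 | prev ⊥ | push {}
  [2] u=1 | in ⊥ | out ⊥ | ==
  [3] u=2 | in 1 | out ⊤ | prev 5 | push {0}
  [4] u=3 | in 5 | out ⊤ | prev 1 | push {2}
  [5] u=4 | in 5 | out 5 | prev ⊥ | push {1}
  [6] u=5 | in ⊤ | out ⊤ | prev 5 | push {3}
  [7] u=0 | in ⊤ | out ⊤ | prev 5 | push {4}
  [8] u=2 | in ⊤ | out ⊤ | ==
  [9] u=1 | in 5 | out 3 | prev ⊥ | push {5}
  [10] u=3 | in ⊤ | out ⊤ | ==
  [11] u=4 | in ⊤ | out ⊤ | prev 5 | push {0,1}
  [12] u=5 | in ⊤ | out ⊤ | ==
  [13] u=0 | in ⊤ | out ⊤ | ==
  [14] u=1 | in ⊤ | out ⊤ | prev 3 | push {5}
  [15] u=5 | in ⊤ | out ⊤ | ==

Converged values:
  [0] ⊤
  [1] ⊤
  [2] ⊤
  [3] ⊤
  [4] ⊤
  [5] ⊤

15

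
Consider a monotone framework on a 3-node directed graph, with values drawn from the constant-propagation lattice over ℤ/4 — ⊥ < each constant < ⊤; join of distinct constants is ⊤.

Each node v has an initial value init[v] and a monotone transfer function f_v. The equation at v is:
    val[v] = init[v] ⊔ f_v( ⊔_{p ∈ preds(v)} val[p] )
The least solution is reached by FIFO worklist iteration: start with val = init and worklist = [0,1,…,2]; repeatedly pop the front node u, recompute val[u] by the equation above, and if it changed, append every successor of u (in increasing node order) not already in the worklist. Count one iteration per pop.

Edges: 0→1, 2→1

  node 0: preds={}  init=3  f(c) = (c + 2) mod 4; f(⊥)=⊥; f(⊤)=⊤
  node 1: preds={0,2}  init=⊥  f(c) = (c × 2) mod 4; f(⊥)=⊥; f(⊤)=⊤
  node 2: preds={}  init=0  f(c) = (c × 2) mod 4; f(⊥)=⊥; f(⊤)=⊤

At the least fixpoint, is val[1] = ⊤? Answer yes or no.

Worklist (3 pops):
  #1 pop 0: in=⊥ → 3 (no change)
  #2 pop 1: in=⊤ → ⊤ (was ⊥); enqueue []
  #3 pop 2: in=⊥ → 0 (no change)

Fixpoint:
  val[0] = 3
  val[1] = ⊤
  val[2] = 0

yes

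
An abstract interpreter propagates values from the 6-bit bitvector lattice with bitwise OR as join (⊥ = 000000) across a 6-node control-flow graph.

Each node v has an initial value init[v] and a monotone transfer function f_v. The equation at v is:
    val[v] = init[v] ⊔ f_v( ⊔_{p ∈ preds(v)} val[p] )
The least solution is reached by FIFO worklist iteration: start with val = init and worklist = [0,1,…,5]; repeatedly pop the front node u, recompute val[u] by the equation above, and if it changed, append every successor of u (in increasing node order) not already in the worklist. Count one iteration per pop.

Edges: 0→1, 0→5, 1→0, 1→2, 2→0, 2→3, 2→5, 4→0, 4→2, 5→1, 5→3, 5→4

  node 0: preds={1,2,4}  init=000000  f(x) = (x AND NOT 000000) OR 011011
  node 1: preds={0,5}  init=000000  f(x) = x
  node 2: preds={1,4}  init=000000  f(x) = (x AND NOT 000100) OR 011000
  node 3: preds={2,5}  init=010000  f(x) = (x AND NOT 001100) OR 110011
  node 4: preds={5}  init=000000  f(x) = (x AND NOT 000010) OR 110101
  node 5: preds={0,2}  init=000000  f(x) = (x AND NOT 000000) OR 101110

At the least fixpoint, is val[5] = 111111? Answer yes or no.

Iteration log — 14 steps:
  step 1. node 0  ⊔preds=000000  new=011011  old=000000  +wl: 
  step 2. node 1  ⊔preds=011011  new=011011  old=000000  +wl: 0
  step 3. node 2  ⊔preds=011011  new=011011  old=000000  +wl: 
  step 4. node 3  ⊔preds=011011  new=110011  old=010000  +wl: 
  step 5. node 4  ⊔preds=000000  new=110101  old=000000  +wl: 2
  step 6. node 5  ⊔preds=011011  new=111111  old=000000  +wl: 1,3,4
  step 7. node 0  ⊔preds=111111  new=111111  old=011011  +wl: 5
  step 8. node 2  ⊔preds=111111  new=111011  old=011011  +wl: 0
  step 9. node 1  ⊔preds=111111  new=111111  old=011011  +wl: 2
  step 10. node 3  ⊔preds=111111  new=110011  stable
  step 11. node 4  ⊔preds=111111  new=111101  old=110101  +wl: 
  step 12. node 5  ⊔preds=111111  new=111111  stable
  step 13. node 0  ⊔preds=111111  new=111111  stable
  step 14. node 2  ⊔preds=111111  new=111011  stable

Least fixpoint reached:
  node 0: 111111
  node 1: 111111
  node 2: 111011
  node 3: 110011
  node 4: 111101
  node 5: 111111

yes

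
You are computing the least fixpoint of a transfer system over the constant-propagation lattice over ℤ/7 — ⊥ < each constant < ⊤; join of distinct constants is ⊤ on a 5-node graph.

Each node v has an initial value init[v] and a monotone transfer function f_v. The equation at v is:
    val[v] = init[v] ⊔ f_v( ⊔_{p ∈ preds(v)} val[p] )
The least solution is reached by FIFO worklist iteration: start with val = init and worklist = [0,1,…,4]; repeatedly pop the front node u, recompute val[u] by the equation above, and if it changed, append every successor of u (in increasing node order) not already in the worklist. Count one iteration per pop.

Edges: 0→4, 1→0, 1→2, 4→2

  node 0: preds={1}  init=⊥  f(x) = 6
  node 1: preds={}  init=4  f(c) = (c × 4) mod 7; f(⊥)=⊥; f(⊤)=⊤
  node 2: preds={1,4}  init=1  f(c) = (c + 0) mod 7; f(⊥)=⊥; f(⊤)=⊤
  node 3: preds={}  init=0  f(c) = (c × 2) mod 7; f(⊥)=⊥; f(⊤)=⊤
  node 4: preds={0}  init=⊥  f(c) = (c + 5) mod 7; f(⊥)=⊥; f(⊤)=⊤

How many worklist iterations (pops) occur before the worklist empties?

Iteration log — 6 steps:
  step 1. node 0  ⊔preds=4  new=6  old=⊥  +wl: 
  step 2. node 1  ⊔preds=⊥  new=4  stable
  step 3. node 2  ⊔preds=4  new=⊤  old=1  +wl: 
  step 4. node 3  ⊔preds=⊥  new=0  stable
  step 5. node 4  ⊔preds=6  new=4  old=⊥  +wl: 2
  step 6. node 2  ⊔preds=4  new=⊤  stable

Least fixpoint reached:
  node 0: 6
  node 1: 4
  node 2: ⊤
  node 3: 0
  node 4: 4

6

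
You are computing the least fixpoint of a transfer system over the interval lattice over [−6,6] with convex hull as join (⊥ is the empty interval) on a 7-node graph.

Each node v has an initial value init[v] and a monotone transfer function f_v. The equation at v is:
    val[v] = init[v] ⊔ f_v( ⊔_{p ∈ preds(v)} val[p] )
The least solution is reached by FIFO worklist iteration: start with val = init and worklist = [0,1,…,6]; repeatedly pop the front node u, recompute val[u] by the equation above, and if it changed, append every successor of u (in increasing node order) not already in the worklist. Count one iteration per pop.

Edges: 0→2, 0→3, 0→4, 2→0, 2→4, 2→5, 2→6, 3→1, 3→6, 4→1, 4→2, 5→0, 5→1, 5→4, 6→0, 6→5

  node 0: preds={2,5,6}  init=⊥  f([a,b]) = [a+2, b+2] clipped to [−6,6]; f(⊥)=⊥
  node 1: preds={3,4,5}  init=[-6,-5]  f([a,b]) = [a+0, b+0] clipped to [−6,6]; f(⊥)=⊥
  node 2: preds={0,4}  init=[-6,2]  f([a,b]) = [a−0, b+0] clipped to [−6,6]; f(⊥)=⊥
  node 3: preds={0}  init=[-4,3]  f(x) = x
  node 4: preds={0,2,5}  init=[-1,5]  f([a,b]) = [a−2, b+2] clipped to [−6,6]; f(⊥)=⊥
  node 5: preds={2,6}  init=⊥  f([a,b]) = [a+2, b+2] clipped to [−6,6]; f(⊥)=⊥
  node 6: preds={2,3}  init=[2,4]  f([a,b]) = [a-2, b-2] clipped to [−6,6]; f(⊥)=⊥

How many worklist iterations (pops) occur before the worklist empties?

12

Trace (12 dequeues):
  [1] u=0 | in [-6,4] | out [-4,6] | prev ⊥ | push {}
  [2] u=1 | in [-4,5] | out [-6,5] | prev [-6,-5] | push {}
  [3] u=2 | in [-4,6] | out [-6,6] | prev [-6,2] | push {0}
  [4] u=3 | in [-4,6] | out [-4,6] | prev [-4,3] | push {1}
  [5] u=4 | in [-6,6] | out [-6,6] | prev [-1,5] | push {2}
  [6] u=5 | in [-6,6] | out [-4,6] | prev ⊥ | push {4}
  [7] u=6 | in [-6,6] | out [-6,4] | prev [2,4] | push {5}
  [8] u=0 | in [-6,6] | out [-4,6] | ==
  [9] u=1 | in [-6,6] | out [-6,6] | prev [-6,5] | push {}
  [10] u=2 | in [-6,6] | out [-6,6] | ==
  [11] u=4 | in [-6,6] | out [-6,6] | ==
  [12] u=5 | in [-6,6] | out [-4,6] | ==

Converged values:
  [0] [-4,6]
  [1] [-6,6]
  [2] [-6,6]
  [3] [-4,6]
  [4] [-6,6]
  [5] [-4,6]
  [6] [-6,4]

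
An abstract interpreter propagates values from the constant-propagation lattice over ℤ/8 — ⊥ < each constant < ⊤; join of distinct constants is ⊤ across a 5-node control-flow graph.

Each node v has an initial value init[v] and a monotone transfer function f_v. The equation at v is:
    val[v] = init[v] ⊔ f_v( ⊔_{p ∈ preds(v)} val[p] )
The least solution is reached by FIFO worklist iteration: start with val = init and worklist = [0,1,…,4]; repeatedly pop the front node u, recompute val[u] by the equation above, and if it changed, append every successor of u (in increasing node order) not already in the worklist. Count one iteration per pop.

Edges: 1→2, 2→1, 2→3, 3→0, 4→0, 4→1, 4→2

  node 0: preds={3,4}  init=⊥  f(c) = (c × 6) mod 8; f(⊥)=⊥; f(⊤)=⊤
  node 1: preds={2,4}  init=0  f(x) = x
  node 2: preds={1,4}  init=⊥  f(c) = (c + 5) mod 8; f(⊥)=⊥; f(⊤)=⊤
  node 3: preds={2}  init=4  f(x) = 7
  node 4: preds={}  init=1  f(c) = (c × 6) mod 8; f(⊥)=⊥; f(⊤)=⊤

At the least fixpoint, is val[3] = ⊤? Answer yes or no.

yes

Iteration log — 7 steps:
  step 1. node 0  ⊔preds=⊤  new=⊤  old=⊥  +wl: 
  step 2. node 1  ⊔preds=1  new=⊤  old=0  +wl: 
  step 3. node 2  ⊔preds=⊤  new=⊤  old=⊥  +wl: 1
  step 4. node 3  ⊔preds=⊤  new=⊤  old=4  +wl: 0
  step 5. node 4  ⊔preds=⊥  new=1  stable
  step 6. node 1  ⊔preds=⊤  new=⊤  stable
  step 7. node 0  ⊔preds=⊤  new=⊤  stable

Least fixpoint reached:
  node 0: ⊤
  node 1: ⊤
  node 2: ⊤
  node 3: ⊤
  node 4: 1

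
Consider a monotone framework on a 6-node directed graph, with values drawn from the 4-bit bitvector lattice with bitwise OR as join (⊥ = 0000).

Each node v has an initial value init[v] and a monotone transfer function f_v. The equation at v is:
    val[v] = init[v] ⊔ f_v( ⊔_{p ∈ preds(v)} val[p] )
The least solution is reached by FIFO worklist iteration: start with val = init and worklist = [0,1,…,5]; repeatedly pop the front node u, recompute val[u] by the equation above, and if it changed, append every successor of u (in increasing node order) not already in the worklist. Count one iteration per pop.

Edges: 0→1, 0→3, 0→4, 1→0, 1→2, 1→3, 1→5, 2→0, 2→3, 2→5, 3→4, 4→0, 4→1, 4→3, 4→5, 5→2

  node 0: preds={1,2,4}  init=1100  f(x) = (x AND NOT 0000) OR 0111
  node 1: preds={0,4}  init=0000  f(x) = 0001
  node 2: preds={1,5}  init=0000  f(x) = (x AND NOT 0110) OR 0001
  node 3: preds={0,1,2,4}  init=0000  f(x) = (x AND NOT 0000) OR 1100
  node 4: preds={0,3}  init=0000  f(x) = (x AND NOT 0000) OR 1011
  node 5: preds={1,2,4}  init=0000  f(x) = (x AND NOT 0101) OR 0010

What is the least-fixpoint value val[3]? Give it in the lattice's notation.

1111

Iteration log — 13 steps:
  step 1. node 0  ⊔preds=0000  new=1111  old=1100  +wl: 
  step 2. node 1  ⊔preds=1111  new=0001  old=0000  +wl: 0
  step 3. node 2  ⊔preds=0001  new=0001  old=0000  +wl: 
  step 4. node 3  ⊔preds=1111  new=1111  old=0000  +wl: 
  step 5. node 4  ⊔preds=1111  new=1111  old=0000  +wl: 1,3
  step 6. node 5  ⊔preds=1111  new=1010  old=0000  +wl: 2
  step 7. node 0  ⊔preds=1111  new=1111  stable
  step 8. node 1  ⊔preds=1111  new=0001  stable
  step 9. node 3  ⊔preds=1111  new=1111  stable
  step 10. node 2  ⊔preds=1011  new=1001  old=0001  +wl: 0,3,5
  step 11. node 0  ⊔preds=1111  new=1111  stable
  step 12. node 3  ⊔preds=1111  new=1111  stable
  step 13. node 5  ⊔preds=1111  new=1010  stable

Least fixpoint reached:
  node 0: 1111
  node 1: 0001
  node 2: 1001
  node 3: 1111
  node 4: 1111
  node 5: 1010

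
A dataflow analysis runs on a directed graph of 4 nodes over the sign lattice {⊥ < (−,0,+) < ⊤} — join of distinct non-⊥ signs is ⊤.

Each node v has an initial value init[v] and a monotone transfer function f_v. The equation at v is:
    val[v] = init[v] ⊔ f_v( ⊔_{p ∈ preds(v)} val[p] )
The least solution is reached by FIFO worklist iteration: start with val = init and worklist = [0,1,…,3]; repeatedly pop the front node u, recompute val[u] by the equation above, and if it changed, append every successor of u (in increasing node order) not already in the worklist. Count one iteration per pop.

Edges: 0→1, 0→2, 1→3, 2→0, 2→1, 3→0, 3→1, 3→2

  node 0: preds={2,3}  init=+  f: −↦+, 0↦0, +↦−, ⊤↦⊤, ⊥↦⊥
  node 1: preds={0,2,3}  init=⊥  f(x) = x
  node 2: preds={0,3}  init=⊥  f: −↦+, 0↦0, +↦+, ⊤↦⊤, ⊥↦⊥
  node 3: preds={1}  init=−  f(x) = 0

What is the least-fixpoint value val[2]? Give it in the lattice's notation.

Trace (7 dequeues):
  [1] u=0 | in − | out + | ==
  [2] u=1 | in ⊤ | out ⊤ | prev ⊥ | push {}
  [3] u=2 | in ⊤ | out ⊤ | prev ⊥ | push {0,1}
  [4] u=3 | in ⊤ | out ⊤ | prev − | push {2}
  [5] u=0 | in ⊤ | out ⊤ | prev + | push {}
  [6] u=1 | in ⊤ | out ⊤ | ==
  [7] u=2 | in ⊤ | out ⊤ | ==

Converged values:
  [0] ⊤
  [1] ⊤
  [2] ⊤
  [3] ⊤

⊤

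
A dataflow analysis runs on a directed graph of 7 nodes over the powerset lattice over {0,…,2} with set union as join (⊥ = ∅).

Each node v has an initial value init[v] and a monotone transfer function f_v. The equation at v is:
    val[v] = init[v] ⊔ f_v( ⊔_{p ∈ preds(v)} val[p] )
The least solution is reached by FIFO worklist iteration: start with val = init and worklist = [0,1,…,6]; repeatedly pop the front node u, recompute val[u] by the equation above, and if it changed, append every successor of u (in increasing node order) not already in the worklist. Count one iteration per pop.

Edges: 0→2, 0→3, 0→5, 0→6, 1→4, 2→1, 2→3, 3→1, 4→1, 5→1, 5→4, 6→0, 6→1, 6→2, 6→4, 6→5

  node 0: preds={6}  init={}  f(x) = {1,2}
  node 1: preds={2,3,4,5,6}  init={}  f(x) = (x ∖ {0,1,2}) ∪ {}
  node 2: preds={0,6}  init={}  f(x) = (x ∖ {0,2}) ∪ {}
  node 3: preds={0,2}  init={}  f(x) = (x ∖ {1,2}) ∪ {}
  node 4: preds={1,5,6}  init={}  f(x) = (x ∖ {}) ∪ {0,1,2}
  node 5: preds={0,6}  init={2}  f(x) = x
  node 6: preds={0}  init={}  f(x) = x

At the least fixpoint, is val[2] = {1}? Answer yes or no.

Worklist (12 pops):
  #1 pop 0: in={} → {1,2} (was {}); enqueue []
  #2 pop 1: in={2} → {} (no change)
  #3 pop 2: in={1,2} → {1} (was {}); enqueue [1]
  #4 pop 3: in={1,2} → {} (no change)
  #5 pop 4: in={2} → {0,1,2} (was {}); enqueue []
  #6 pop 5: in={1,2} → {1,2} (was {2}); enqueue [4]
  #7 pop 6: in={1,2} → {1,2} (was {}); enqueue [0,2,5]
  #8 pop 1: in={0,1,2} → {} (no change)
  #9 pop 4: in={1,2} → {0,1,2} (no change)
  #10 pop 0: in={1,2} → {1,2} (no change)
  #11 pop 2: in={1,2} → {1} (no change)
  #12 pop 5: in={1,2} → {1,2} (no change)

Fixpoint:
  val[0] = {1,2}
  val[1] = {}
  val[2] = {1}
  val[3] = {}
  val[4] = {0,1,2}
  val[5] = {1,2}
  val[6] = {1,2}

yes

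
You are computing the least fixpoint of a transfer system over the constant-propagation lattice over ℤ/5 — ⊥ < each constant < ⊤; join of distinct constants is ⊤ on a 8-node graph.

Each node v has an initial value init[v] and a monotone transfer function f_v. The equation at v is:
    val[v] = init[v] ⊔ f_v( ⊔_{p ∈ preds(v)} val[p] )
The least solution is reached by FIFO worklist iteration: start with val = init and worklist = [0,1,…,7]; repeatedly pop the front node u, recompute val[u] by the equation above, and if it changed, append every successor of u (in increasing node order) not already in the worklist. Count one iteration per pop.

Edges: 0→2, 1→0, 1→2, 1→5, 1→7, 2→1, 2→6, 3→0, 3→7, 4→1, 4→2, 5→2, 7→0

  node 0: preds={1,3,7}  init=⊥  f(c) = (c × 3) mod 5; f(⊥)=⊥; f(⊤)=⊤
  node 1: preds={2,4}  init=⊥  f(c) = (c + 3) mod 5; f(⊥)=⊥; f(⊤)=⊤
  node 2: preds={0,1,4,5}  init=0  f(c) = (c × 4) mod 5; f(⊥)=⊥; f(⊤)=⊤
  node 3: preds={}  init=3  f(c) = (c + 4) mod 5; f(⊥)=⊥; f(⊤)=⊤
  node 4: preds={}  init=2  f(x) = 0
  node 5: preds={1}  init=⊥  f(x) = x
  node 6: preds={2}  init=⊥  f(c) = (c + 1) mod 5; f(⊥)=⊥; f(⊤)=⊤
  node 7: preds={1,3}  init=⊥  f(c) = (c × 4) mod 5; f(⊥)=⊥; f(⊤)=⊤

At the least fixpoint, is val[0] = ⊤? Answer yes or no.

yes

Worklist (11 pops):
  #1 pop 0: in=3 → 4 (was ⊥); enqueue []
  #2 pop 1: in=⊤ → ⊤ (was ⊥); enqueue [0]
  #3 pop 2: in=⊤ → ⊤ (was 0); enqueue [1]
  #4 pop 3: in=⊥ → 3 (no change)
  #5 pop 4: in=⊥ → ⊤ (was 2); enqueue [2]
  #6 pop 5: in=⊤ → ⊤ (was ⊥); enqueue []
  #7 pop 6: in=⊤ → ⊤ (was ⊥); enqueue []
  #8 pop 7: in=⊤ → ⊤ (was ⊥); enqueue []
  #9 pop 0: in=⊤ → ⊤ (was 4); enqueue []
  #10 pop 1: in=⊤ → ⊤ (no change)
  #11 pop 2: in=⊤ → ⊤ (no change)

Fixpoint:
  val[0] = ⊤
  val[1] = ⊤
  val[2] = ⊤
  val[3] = 3
  val[4] = ⊤
  val[5] = ⊤
  val[6] = ⊤
  val[7] = ⊤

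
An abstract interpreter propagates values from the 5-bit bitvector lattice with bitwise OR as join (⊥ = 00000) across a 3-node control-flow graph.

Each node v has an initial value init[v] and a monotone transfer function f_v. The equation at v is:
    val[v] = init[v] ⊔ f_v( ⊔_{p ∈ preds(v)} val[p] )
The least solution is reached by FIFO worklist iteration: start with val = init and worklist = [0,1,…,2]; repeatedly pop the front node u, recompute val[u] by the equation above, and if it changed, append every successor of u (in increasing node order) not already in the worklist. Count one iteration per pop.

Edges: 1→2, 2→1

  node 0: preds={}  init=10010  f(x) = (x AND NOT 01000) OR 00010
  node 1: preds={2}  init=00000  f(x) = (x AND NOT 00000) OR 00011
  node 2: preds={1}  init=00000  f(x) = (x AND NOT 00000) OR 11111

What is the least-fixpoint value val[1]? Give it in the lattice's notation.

Worklist (5 pops):
  #1 pop 0: in=00000 → 10010 (no change)
  #2 pop 1: in=00000 → 00011 (was 00000); enqueue []
  #3 pop 2: in=00011 → 11111 (was 00000); enqueue [1]
  #4 pop 1: in=11111 → 11111 (was 00011); enqueue [2]
  #5 pop 2: in=11111 → 11111 (no change)

Fixpoint:
  val[0] = 10010
  val[1] = 11111
  val[2] = 11111

11111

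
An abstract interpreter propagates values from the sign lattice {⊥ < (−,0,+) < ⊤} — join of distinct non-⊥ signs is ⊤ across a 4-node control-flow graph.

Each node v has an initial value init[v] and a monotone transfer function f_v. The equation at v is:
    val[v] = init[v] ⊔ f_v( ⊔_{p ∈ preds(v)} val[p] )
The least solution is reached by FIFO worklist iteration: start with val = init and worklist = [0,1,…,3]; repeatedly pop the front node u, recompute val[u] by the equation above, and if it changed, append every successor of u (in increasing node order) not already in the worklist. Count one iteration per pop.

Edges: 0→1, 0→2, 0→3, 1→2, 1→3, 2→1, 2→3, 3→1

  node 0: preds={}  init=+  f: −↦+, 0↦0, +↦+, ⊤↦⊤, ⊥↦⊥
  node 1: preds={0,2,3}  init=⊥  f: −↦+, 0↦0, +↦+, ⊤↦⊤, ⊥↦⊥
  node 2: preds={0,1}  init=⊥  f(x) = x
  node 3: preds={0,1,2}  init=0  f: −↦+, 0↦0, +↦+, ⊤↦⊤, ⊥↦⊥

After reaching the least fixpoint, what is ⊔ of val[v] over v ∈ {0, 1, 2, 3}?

⊤

Trace (5 dequeues):
  [1] u=0 | in ⊥ | out + | ==
  [2] u=1 | in ⊤ | out ⊤ | prev ⊥ | push {}
  [3] u=2 | in ⊤ | out ⊤ | prev ⊥ | push {1}
  [4] u=3 | in ⊤ | out ⊤ | prev 0 | push {}
  [5] u=1 | in ⊤ | out ⊤ | ==

Converged values:
  [0] +
  [1] ⊤
  [2] ⊤
  [3] ⊤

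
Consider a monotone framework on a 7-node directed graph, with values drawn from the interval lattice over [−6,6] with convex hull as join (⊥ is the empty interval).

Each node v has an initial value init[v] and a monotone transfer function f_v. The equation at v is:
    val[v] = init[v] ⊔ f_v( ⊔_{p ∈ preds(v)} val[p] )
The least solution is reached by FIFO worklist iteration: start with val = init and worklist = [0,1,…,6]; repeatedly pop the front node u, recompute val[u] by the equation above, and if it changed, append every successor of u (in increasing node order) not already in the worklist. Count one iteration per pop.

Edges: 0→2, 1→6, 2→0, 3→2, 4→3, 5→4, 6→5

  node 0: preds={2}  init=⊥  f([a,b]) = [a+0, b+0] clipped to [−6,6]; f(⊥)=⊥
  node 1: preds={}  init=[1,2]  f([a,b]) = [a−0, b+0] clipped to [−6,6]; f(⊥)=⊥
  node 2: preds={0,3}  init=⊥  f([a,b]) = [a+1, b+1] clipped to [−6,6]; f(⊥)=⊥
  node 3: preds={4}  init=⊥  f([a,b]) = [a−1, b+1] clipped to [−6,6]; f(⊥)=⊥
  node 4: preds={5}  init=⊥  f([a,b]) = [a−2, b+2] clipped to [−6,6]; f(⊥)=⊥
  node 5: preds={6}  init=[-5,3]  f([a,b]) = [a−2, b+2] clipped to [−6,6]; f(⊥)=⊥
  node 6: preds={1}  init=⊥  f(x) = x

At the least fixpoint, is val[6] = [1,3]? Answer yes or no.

no

Worklist (14 pops):
  #1 pop 0: in=⊥ → ⊥ (no change)
  #2 pop 1: in=⊥ → [1,2] (no change)
  #3 pop 2: in=⊥ → ⊥ (no change)
  #4 pop 3: in=⊥ → ⊥ (no change)
  #5 pop 4: in=[-5,3] → [-6,5] (was ⊥); enqueue [3]
  #6 pop 5: in=⊥ → [-5,3] (no change)
  #7 pop 6: in=[1,2] → [1,2] (was ⊥); enqueue [5]
  #8 pop 3: in=[-6,5] → [-6,6] (was ⊥); enqueue [2]
  #9 pop 5: in=[1,2] → [-5,4] (was [-5,3]); enqueue [4]
  #10 pop 2: in=[-6,6] → [-5,6] (was ⊥); enqueue [0]
  #11 pop 4: in=[-5,4] → [-6,6] (was [-6,5]); enqueue [3]
  #12 pop 0: in=[-5,6] → [-5,6] (was ⊥); enqueue [2]
  #13 pop 3: in=[-6,6] → [-6,6] (no change)
  #14 pop 2: in=[-6,6] → [-5,6] (no change)

Fixpoint:
  val[0] = [-5,6]
  val[1] = [1,2]
  val[2] = [-5,6]
  val[3] = [-6,6]
  val[4] = [-6,6]
  val[5] = [-5,4]
  val[6] = [1,2]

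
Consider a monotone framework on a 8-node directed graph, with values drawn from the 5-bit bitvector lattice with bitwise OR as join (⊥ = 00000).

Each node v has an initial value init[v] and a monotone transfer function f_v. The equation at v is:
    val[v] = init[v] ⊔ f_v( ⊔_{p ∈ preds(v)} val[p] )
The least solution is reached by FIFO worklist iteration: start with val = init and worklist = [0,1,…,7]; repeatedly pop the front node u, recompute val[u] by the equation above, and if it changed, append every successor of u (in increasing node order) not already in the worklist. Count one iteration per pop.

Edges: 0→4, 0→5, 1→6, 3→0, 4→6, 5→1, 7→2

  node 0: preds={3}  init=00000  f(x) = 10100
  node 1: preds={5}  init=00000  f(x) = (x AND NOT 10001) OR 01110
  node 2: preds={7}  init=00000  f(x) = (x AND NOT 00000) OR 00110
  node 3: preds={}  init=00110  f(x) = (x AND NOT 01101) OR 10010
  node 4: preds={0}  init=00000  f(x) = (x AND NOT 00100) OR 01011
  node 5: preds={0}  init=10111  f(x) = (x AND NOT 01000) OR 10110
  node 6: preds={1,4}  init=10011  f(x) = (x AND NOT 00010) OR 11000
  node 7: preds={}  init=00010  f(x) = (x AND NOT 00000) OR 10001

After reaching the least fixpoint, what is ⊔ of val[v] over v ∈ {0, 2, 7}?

Iteration log — 10 steps:
  step 1. node 0  ⊔preds=00110  new=10100  old=00000  +wl: 
  step 2. node 1  ⊔preds=10111  new=01110  old=00000  +wl: 
  step 3. node 2  ⊔preds=00010  new=00110  old=00000  +wl: 
  step 4. node 3  ⊔preds=00000  new=10110  old=00110  +wl: 0
  step 5. node 4  ⊔preds=10100  new=11011  old=00000  +wl: 
  step 6. node 5  ⊔preds=10100  new=10111  stable
  step 7. node 6  ⊔preds=11111  new=11111  old=10011  +wl: 
  step 8. node 7  ⊔preds=00000  new=10011  old=00010  +wl: 2
  step 9. node 0  ⊔preds=10110  new=10100  stable
  step 10. node 2  ⊔preds=10011  new=10111  old=00110  +wl: 

Least fixpoint reached:
  node 0: 10100
  node 1: 01110
  node 2: 10111
  node 3: 10110
  node 4: 11011
  node 5: 10111
  node 6: 11111
  node 7: 10011

10111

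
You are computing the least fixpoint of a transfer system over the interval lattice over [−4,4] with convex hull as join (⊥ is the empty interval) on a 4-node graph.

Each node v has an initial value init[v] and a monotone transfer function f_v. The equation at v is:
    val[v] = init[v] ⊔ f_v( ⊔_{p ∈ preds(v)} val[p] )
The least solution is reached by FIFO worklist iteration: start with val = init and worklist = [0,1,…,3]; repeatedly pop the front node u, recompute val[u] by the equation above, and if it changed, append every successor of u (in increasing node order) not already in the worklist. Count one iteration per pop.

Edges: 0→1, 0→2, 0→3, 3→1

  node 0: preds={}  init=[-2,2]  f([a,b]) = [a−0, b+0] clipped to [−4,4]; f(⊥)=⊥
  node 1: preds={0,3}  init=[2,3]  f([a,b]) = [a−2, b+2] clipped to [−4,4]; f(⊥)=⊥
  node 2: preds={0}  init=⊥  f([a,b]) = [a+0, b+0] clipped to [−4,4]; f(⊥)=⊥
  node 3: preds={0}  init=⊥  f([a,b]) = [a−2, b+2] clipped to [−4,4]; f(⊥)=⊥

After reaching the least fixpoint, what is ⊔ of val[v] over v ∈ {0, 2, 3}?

Iteration log — 5 steps:
  step 1. node 0  ⊔preds=⊥  new=[-2,2]  stable
  step 2. node 1  ⊔preds=[-2,2]  new=[-4,4]  old=[2,3]  +wl: 
  step 3. node 2  ⊔preds=[-2,2]  new=[-2,2]  old=⊥  +wl: 
  step 4. node 3  ⊔preds=[-2,2]  new=[-4,4]  old=⊥  +wl: 1
  step 5. node 1  ⊔preds=[-4,4]  new=[-4,4]  stable

Least fixpoint reached:
  node 0: [-2,2]
  node 1: [-4,4]
  node 2: [-2,2]
  node 3: [-4,4]

[-4,4]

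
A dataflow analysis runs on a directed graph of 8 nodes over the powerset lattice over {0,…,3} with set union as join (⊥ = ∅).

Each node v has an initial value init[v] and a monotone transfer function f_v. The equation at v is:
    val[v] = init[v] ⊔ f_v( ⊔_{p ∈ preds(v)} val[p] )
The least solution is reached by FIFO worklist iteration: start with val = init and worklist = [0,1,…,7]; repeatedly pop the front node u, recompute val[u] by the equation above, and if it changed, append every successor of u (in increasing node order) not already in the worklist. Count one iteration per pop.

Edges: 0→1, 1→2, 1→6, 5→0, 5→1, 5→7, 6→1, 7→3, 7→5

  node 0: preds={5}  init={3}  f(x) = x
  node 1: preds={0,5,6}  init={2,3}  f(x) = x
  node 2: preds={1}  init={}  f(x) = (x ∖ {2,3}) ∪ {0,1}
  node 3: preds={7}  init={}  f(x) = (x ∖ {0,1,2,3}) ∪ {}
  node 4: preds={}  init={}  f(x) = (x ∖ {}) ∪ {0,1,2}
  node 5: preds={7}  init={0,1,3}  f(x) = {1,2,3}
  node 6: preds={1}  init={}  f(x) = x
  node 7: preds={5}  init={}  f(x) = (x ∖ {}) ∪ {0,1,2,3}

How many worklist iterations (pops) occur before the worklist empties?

Iteration log — 12 steps:
  step 1. node 0  ⊔preds={0,1,3}  new={0,1,3}  old={3}  +wl: 
  step 2. node 1  ⊔preds={0,1,3}  new={0,1,2,3}  old={2,3}  +wl: 
  step 3. node 2  ⊔preds={0,1,2,3}  new={0,1}  old={}  +wl: 
  step 4. node 3  ⊔preds={}  new={}  stable
  step 5. node 4  ⊔preds={}  new={0,1,2}  old={}  +wl: 
  step 6. node 5  ⊔preds={}  new={0,1,2,3}  old={0,1,3}  +wl: 0,1
  step 7. node 6  ⊔preds={0,1,2,3}  new={0,1,2,3}  old={}  +wl: 
  step 8. node 7  ⊔preds={0,1,2,3}  new={0,1,2,3}  old={}  +wl: 3,5
  step 9. node 0  ⊔preds={0,1,2,3}  new={0,1,2,3}  old={0,1,3}  +wl: 
  step 10. node 1  ⊔preds={0,1,2,3}  new={0,1,2,3}  stable
  step 11. node 3  ⊔preds={0,1,2,3}  new={}  stable
  step 12. node 5  ⊔preds={0,1,2,3}  new={0,1,2,3}  stable

Least fixpoint reached:
  node 0: {0,1,2,3}
  node 1: {0,1,2,3}
  node 2: {0,1}
  node 3: {}
  node 4: {0,1,2}
  node 5: {0,1,2,3}
  node 6: {0,1,2,3}
  node 7: {0,1,2,3}

12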